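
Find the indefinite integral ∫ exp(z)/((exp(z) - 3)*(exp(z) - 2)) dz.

Let u = e^z, du = e^z dz.
The integral becomes ∫ du/((u-3)(u-2)); decompose into partial fractions.

log(exp(z) - 3) - log(exp(z) - 2) + C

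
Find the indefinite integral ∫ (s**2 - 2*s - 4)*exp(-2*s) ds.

Use integration by parts with u = s**2 - 2*s - 4, dv = exp(-2*s) ds, so v = -exp(-2*s)/2.
Apply parts 2 times (tabular method): alternate signs, differentiate u down to 0, integrate dv up.

(-2*s**2 + 2*s + 9)*exp(-2*s)/4 + C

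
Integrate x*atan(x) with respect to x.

x**2*atan(x)/2 - x/2 + atan(x)/2 + C

Use integration by parts with u = arctan(x), dv = x dx.
Then du = 1/(x**2 + 1) dx.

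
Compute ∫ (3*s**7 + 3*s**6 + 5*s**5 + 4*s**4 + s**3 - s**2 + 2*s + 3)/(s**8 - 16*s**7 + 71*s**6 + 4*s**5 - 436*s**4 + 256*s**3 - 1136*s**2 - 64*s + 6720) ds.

Factor the denominator: (s - 7)*(s - 6)*(s - 5)*(s - 2)*(s + 2)**2*(s**2 + 4).
Partial-fraction decomposition: -(4333*s + 2612)/(196736*(s**2 + 4)) + 7387/(165888*(s + 2)) - 43/(2304*(s + 2)**2) - 811/(7680*(s - 2)) + 3056/(87*(s - 5)) - 204807/(2048*(s - 6)) + 1458763/(21465*(s - 7)).
Integrate each term; A/(s−a) gives A·log|s−a|; the (Bs+D)/(s²+p²) term gives a log and an atan.

1458763*log(s - 7)/21465 - 204807*log(s - 6)/2048 + 3056*log(s - 5)/87 - 811*log(s - 2)/7680 + 7387*log(s + 2)/165888 - 4333*log(s**2 + 4)/393472 - 653*atan(s/2)/98368 + 43/(2304*s + 4608) + C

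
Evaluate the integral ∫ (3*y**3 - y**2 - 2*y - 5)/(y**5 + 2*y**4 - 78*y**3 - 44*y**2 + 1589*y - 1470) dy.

Factor the denominator: (y - 6)*(y - 5)*(y - 1)*(y + 7)**2.
Partial-fraction decomposition: -46195/(389376*(y + 7)) + 1069/(1248*(y + 7)**2) - 1/(256*(y - 1)) - 335/(576*(y - 5)) + 119/(169*(y - 6)).
Integrate each term; A/(y−a) gives A·log|y−a|; A/(y−a)² gives −A/(y−a).

119*log(y - 6)/169 - 335*log(y - 5)/576 - log(y - 1)/256 - 46195*log(y + 7)/389376 - 1069/(1248*y + 8736) + C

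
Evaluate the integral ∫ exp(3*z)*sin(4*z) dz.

Let I denote the integral. Integrate by parts with u = sin(4*z), dv = exp(3*z) dz, so v = exp(3*z)/3: I = exp(3*z)*sin(4*z)/3 − (4/3)·∫ exp(3*z)*cos(4*z) dz.
Apply parts again with u = cos(4*z), dv = exp(3*z) dz: ∫ exp(3*z)*cos(4*z) dz = exp(3*z)*cos(4*z)/3 + (4/3)·I. Substituting back brings back I: I = exp(3*z)*sin(4*z)/3 - 4*exp(3*z)*cos(4*z)/9 − (16/9)·I.
Solving for I: (1 + 16/9)·I equals the remaining terms, so I = (9/25)·(exp(3*z)*sin(4*z)/3 - 4*exp(3*z)*cos(4*z)/9).

3*exp(3*z)*sin(4*z)/25 - 4*exp(3*z)*cos(4*z)/25 + C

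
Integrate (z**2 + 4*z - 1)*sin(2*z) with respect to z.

-z**2*cos(2*z)/2 + z*sin(2*z)/2 - 2*z*cos(2*z) + sin(2*z) + 3*cos(2*z)/4 + C

Use integration by parts with u = z**2 + 4*z - 1, dv = sin(2*z) dz, so v = -cos(2*z)/2.
Apply parts 2 times (tabular method): alternate signs, differentiate u down to 0, integrate dv up.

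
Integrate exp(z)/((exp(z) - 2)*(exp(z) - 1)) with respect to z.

Let u = e^z, du = e^z dz.
The integral becomes ∫ du/((u-1)(u-2)); decompose into partial fractions.

log(exp(z) - 2) - log(exp(z) - 1) + C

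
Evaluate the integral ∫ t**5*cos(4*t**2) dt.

t**4*sin(4*t**2)/8 + t**2*cos(4*t**2)/16 - sin(4*t**2)/64 + C

Let u = t², du = 2t dt; rewrite as (1/2)∫ u^2·cos(4u) du.
Now integrate by parts 2 times.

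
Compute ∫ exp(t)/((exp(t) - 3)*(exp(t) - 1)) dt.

Let u = e^t, du = e^t dt.
The integral becomes ∫ du/((u-3)(u-1)); decompose into partial fractions.

log(exp(t) - 3)/2 - log(exp(t) - 1)/2 + C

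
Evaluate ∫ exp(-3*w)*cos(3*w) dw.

exp(-3*w)*sin(3*w)/6 - exp(-3*w)*cos(3*w)/6 + C

Let I denote the integral. Integrate by parts with u = cos(3*w), dv = exp(-3*w) dw, so v = -exp(-3*w)/3: I = -exp(-3*w)*cos(3*w)/3 − ∫ exp(-3*w)*sin(3*w) dw.
Apply parts again with u = sin(3*w), dv = exp(-3*w) dw: ∫ exp(-3*w)*sin(3*w) dw = -exp(-3*w)*sin(3*w)/3 + I. Substituting back brings back I: I = exp(-3*w)*sin(3*w)/3 - exp(-3*w)*cos(3*w)/3 − I.
Solving for I: (1 + 1)·I equals the remaining terms, so I = (1/2)·(exp(-3*w)*sin(3*w)/3 - exp(-3*w)*cos(3*w)/3).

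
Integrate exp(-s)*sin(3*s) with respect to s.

Let I denote the integral. Integrate by parts with u = sin(3*s), dv = exp(-s) ds, so v = -exp(-s): I = -exp(-s)*sin(3*s) + 3·∫ exp(-s)*cos(3*s) ds.
Apply parts again with u = cos(3*s), dv = exp(-s) ds: ∫ exp(-s)*cos(3*s) ds = -exp(-s)*cos(3*s) − 3·I. Substituting back brings back I: I = -exp(-s)*sin(3*s) - 3*exp(-s)*cos(3*s) − 9·I.
Solving for I: (1 + 9)·I equals the remaining terms, so I = (1/10)·(-exp(-s)*sin(3*s) - 3*exp(-s)*cos(3*s)).

-exp(-s)*sin(3*s)/10 - 3*exp(-s)*cos(3*s)/10 + C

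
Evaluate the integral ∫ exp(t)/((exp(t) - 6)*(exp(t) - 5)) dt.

log(exp(t) - 6) - log(exp(t) - 5) + C

Let u = e^t, du = e^t dt.
The integral becomes ∫ du/((u-5)(u-6)); decompose into partial fractions.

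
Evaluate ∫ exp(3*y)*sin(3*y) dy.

exp(3*y)*sin(3*y)/6 - exp(3*y)*cos(3*y)/6 + C

Let I denote the integral. Integrate by parts with u = sin(3*y), dv = exp(3*y) dy, so v = exp(3*y)/3: I = exp(3*y)*sin(3*y)/3 − ∫ exp(3*y)*cos(3*y) dy.
Apply parts again with u = cos(3*y), dv = exp(3*y) dy: ∫ exp(3*y)*cos(3*y) dy = exp(3*y)*cos(3*y)/3 + I. Substituting back brings back I: I = exp(3*y)*sin(3*y)/3 - exp(3*y)*cos(3*y)/3 − I.
Solving for I: (1 + 1)·I equals the remaining terms, so I = (1/2)·(exp(3*y)*sin(3*y)/3 - exp(3*y)*cos(3*y)/3).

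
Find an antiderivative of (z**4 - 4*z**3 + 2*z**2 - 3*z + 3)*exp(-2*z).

(-z**4 + 2*z**3 + z**2 + 4*z - 1)*exp(-2*z)/2 + C

Use integration by parts with u = z**4 - 4*z**3 + 2*z**2 - 3*z + 3, dv = exp(-2*z) dz, so v = -exp(-2*z)/2.
Apply parts 4 times (tabular method): alternate signs, differentiate u down to 0, integrate dv up.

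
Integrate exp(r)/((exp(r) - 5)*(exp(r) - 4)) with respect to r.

log(exp(r) - 5) - log(exp(r) - 4) + C

Let u = e^r, du = e^r dr.
The integral becomes ∫ du/((u-5)(u-4)); decompose into partial fractions.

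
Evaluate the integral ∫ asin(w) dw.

Use integration by parts with u = arcsin(w), dv = dw.
Then du = 1/sqrt(-w**2 + 1) dw.

w*asin(w) + sqrt(-w**2 + 1) + C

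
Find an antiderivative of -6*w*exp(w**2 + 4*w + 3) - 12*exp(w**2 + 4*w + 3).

-3*exp(w**2 + 4*w + 3) + C

Let u = w**2 + 4*w + 3, so du = (2*w + 4) dw.
Rewriting, the integral becomes -3·∫ e^u du = -3·e^u.
Substituting back, u = w**2 + 4*w + 3.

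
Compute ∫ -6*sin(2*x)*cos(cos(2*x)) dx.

Let u = cos(2*x), so du = (-2*sin(2*x)) dx.
Rewriting, the integral becomes 3·∫ cos(u) du = 3·sin(u).
Substituting back, u = cos(2*x).

3*sin(cos(2*x)) + C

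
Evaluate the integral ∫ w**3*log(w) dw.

Use integration by parts with u = log(w), dv = w**3 dw.
Then du = 1/w dw and v = w**4/4.

w**4*log(w)/4 - w**4/16 + C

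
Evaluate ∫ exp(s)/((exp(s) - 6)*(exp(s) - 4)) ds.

log(exp(s) - 6)/2 - log(exp(s) - 4)/2 + C

Let u = e^s, du = e^s ds.
The integral becomes ∫ du/((u-6)(u-4)); decompose into partial fractions.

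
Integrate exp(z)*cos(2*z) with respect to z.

Let I denote the integral. Integrate by parts with u = cos(2*z), dv = exp(z) dz, so v = exp(z): I = exp(z)*cos(2*z) + 2·∫ exp(z)*sin(2*z) dz.
Apply parts again with u = sin(2*z), dv = exp(z) dz: ∫ exp(z)*sin(2*z) dz = exp(z)*sin(2*z) − 2·I. Substituting back brings back I: I = 2*exp(z)*sin(2*z) + exp(z)*cos(2*z) − 4·I.
Solving for I: (1 + 4)·I equals the remaining terms, so I = (1/5)·(2*exp(z)*sin(2*z) + exp(z)*cos(2*z)).

2*exp(z)*sin(2*z)/5 + exp(z)*cos(2*z)/5 + C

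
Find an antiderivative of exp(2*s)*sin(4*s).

exp(2*s)*sin(4*s)/10 - exp(2*s)*cos(4*s)/5 + C

Let I denote the integral. Integrate by parts with u = sin(4*s), dv = exp(2*s) ds, so v = exp(2*s)/2: I = exp(2*s)*sin(4*s)/2 − 2·∫ exp(2*s)*cos(4*s) ds.
Apply parts again with u = cos(4*s), dv = exp(2*s) ds: ∫ exp(2*s)*cos(4*s) ds = exp(2*s)*cos(4*s)/2 + 2·I. Substituting back brings back I: I = exp(2*s)*sin(4*s)/2 - exp(2*s)*cos(4*s) − 4·I.
Solving for I: (1 + 4)·I equals the remaining terms, so I = (1/5)·(exp(2*s)*sin(4*s)/2 - exp(2*s)*cos(4*s)).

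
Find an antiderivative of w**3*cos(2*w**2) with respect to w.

w**2*sin(2*w**2)/4 + cos(2*w**2)/8 + C

Let u = w², du = 2w dw; rewrite as (1/2)∫ u^1·cos(2u) du.
Now integrate by parts 1 time.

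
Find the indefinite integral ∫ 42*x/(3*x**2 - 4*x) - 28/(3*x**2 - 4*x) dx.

7*log(3*x**2 - 4*x) + C

Let u = 3*x**2 - 4*x, so du = (6*x - 4) dx.
Rewriting, the integral becomes 7·∫ 1/u du = 7·log(u).
Substituting back, u = 3*x**2 - 4*x.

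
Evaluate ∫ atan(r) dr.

r*atan(r) - log(r**2 + 1)/2 + C

Use integration by parts with u = arctan(r), dv = dr.
Then du = 1/(r**2 + 1) dr.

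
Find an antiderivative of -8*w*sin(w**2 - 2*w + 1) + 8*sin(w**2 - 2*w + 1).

Let u = w**2 - 2*w + 1, so du = (2*w - 2) dw.
Rewriting, the integral becomes -4·∫ sin(u) du = -4·-cos(u).
Substituting back, u = w**2 - 2*w + 1.

4*cos(w**2 - 2*w + 1) + C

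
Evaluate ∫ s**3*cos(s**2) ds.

Let u = s², du = 2s ds; rewrite as (1/2)∫ u^1·cos(1u) du.
Now integrate by parts 1 time.

s**2*sin(s**2)/2 + cos(s**2)/2 + C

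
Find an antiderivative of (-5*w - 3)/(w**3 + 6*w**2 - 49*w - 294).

-19*log(w - 7)/91 - 27*log(w + 6)/13 + 16*log(w + 7)/7 + C

Factor the denominator: (w - 7)*(w + 6)*(w + 7).
Partial-fraction decomposition: 16/(7*(w + 7)) - 27/(13*(w + 6)) - 19/(91*(w - 7)).
Integrate each term: A/(w−a) contributes A·log|w−a|.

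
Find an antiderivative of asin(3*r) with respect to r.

Use integration by parts with u = arcsin(3*r), dv = dr.
Then du = 3/sqrt(-9*r**2 + 1) dr.

r*asin(3*r) + sqrt(-9*r**2 + 1)/3 + C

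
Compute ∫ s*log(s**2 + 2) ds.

s**2*log(s**2 + 2)/2 - s**2/2 + log(s**2 + 2) + C

Let u = s**2 + 2, so du = (2*s) ds.
The integral becomes (1/2)·∫ log(u) du; integrate by parts with u′=log(u), dv′=du.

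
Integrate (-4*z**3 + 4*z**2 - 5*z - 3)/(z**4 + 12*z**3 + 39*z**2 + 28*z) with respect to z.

Factor the denominator: z*(z + 1)*(z + 4)*(z + 7).
Partial-fraction decomposition: -800/(63*(z + 7)) + 337/(36*(z + 4)) - 5/(9*(z + 1)) - 3/(28*z).
Integrate each term: A/(z−a) contributes A·log|z−a|.

-3*log(z)/28 - 5*log(z + 1)/9 + 337*log(z + 4)/36 - 800*log(z + 7)/63 + C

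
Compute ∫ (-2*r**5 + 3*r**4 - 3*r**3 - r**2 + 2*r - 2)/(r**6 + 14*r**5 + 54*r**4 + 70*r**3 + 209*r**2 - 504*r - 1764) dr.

-7*log(r - 2)/702 - 63*log(r + 2)/650 - 1189159*log(r + 7)/567675 + 2205*log(r**2 + 9)/21866 + 3379*atan(r/3)/65598 - 13927/(870*r + 6090) + C

Factor the denominator: (r - 2)*(r + 2)*(r + 7)**2*(r**2 + 9).
Partial-fraction decomposition: (4410*r + 3379)/(21866*(r**2 + 9)) - 1189159/(567675*(r + 7)) + 13927/(870*(r + 7)**2) - 63/(650*(r + 2)) - 7/(702*(r - 2)).
Integrate each term; A/(r−a) gives A·log|r−a|; the (Br+D)/(r²+p²) term gives a log and an atan.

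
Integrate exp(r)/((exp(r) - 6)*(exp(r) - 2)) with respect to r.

Let u = e^r, du = e^r dr.
The integral becomes ∫ du/((u-6)(u-2)); decompose into partial fractions.

log(exp(r) - 6)/4 - log(exp(r) - 2)/4 + C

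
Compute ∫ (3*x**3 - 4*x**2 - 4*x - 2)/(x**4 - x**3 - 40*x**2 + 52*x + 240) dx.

Factor the denominator: (x - 5)*(x - 4)*(x + 2)*(x + 6).
Partial-fraction decomposition: 7/(4*(x + 6)) - 17/(84*(x + 2)) - 11/(6*(x - 4)) + 23/(7*(x - 5)).
Integrate each term: A/(x−a) contributes A·log|x−a|.

23*log(x - 5)/7 - 11*log(x - 4)/6 - 17*log(x + 2)/84 + 7*log(x + 6)/4 + C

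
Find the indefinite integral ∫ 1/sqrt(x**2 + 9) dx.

Substitute x = 3·tan(θ), so dx = 3·sec(θ)^2 dθ and the radical becomes sqrt(x**2 + 9) = 3·sec(θ) by the Pythagorean identity.
Integrate the resulting trig expression in θ, then back-substitute tan(θ) = x/3, sec(θ) = sqrt(x**2 + 9)/3 (absorbing any constant into C).

log(x + sqrt(x**2 + 9)) + C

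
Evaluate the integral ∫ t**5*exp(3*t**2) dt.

(9*t**4 - 6*t**2 + 2)*exp(3*t**2)/54 + C

Let u = t², du = 2t dt; rewrite as (1/2)∫ u^2·exp(3u) du.
Now integrate by parts 2 times.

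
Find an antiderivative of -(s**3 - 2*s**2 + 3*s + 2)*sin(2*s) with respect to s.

s**3*cos(2*s)/2 - 3*s**2*sin(2*s)/4 - s**2*cos(2*s) + s*sin(2*s) + 3*s*cos(2*s)/4 - 3*sin(2*s)/8 + 3*cos(2*s)/2 + C

Use integration by parts with u = s**3 - 2*s**2 + 3*s + 2, dv = -sin(2*s) ds, so v = cos(2*s)/2.
Apply parts 3 times (tabular method): alternate signs, differentiate u down to 0, integrate dv up.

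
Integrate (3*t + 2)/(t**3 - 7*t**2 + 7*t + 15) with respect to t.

17*log(t - 5)/12 - 11*log(t - 3)/8 - log(t + 1)/24 + C

Factor the denominator: (t - 5)*(t - 3)*(t + 1).
Partial-fraction decomposition: -1/(24*(t + 1)) - 11/(8*(t - 3)) + 17/(12*(t - 5)).
Integrate each term: A/(t−a) contributes A·log|t−a|.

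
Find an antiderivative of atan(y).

y*atan(y) - log(y**2 + 1)/2 + C

Use integration by parts with u = arctan(y), dv = dy.
Then du = 1/(y**2 + 1) dy.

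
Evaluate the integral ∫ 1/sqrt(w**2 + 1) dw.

Substitute w = tan(θ), so dw = sec(θ)^2 dθ and the radical becomes sqrt(w**2 + 1) = sec(θ) by the Pythagorean identity.
Integrate the resulting trig expression in θ, then back-substitute tan(θ) = w, sec(θ) = sqrt(w**2 + 1) (absorbing any constant into C).

log(w + sqrt(w**2 + 1)) + C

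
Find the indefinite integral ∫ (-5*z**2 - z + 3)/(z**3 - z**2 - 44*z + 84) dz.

-183*log(z - 6)/52 + 19*log(z - 2)/36 - 235*log(z + 7)/117 + C

Factor the denominator: (z - 6)*(z - 2)*(z + 7).
Partial-fraction decomposition: -235/(117*(z + 7)) + 19/(36*(z - 2)) - 183/(52*(z - 6)).
Integrate each term: A/(z−a) contributes A·log|z−a|.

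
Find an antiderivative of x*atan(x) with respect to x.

Use integration by parts with u = arctan(x), dv = x dx.
Then du = 1/(x**2 + 1) dx.

x**2*atan(x)/2 - x/2 + atan(x)/2 + C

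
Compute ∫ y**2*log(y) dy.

y**3*log(y)/3 - y**3/9 + C

Use integration by parts with u = log(y), dv = y**2 dy.
Then du = 1/y dy and v = y**3/3.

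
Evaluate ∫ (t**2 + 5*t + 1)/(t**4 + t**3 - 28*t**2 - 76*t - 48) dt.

Factor the denominator: (t - 6)*(t + 1)*(t + 2)*(t + 4).
Partial-fraction decomposition: 1/(20*(t + 4)) - 5/(16*(t + 2)) + 1/(7*(t + 1)) + 67/(560*(t - 6)).
Integrate each term: A/(t−a) contributes A·log|t−a|.

67*log(t - 6)/560 + log(t + 1)/7 - 5*log(t + 2)/16 + log(t + 4)/20 + C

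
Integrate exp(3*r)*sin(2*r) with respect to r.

3*exp(3*r)*sin(2*r)/13 - 2*exp(3*r)*cos(2*r)/13 + C

Let I denote the integral. Integrate by parts with u = sin(2*r), dv = exp(3*r) dr, so v = exp(3*r)/3: I = exp(3*r)*sin(2*r)/3 − (2/3)·∫ exp(3*r)*cos(2*r) dr.
Apply parts again with u = cos(2*r), dv = exp(3*r) dr: ∫ exp(3*r)*cos(2*r) dr = exp(3*r)*cos(2*r)/3 + (2/3)·I. Substituting back brings back I: I = exp(3*r)*sin(2*r)/3 - 2*exp(3*r)*cos(2*r)/9 − (4/9)·I.
Solving for I: (1 + 4/9)·I equals the remaining terms, so I = (9/13)·(exp(3*r)*sin(2*r)/3 - 2*exp(3*r)*cos(2*r)/9).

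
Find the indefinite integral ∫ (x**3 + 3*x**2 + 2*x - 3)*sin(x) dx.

Use integration by parts with u = x**3 + 3*x**2 + 2*x - 3, dv = sin(x) dx, so v = -cos(x).
Apply parts 3 times (tabular method): alternate signs, differentiate u down to 0, integrate dv up.

-x**3*cos(x) + 3*x**2*sin(x) - 3*x**2*cos(x) + 6*x*sin(x) + 4*x*cos(x) - 4*sin(x) + 9*cos(x) + C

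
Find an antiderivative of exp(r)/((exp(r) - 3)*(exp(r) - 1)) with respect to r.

log(exp(r) - 3)/2 - log(exp(r) - 1)/2 + C

Let u = e^r, du = e^r dr.
The integral becomes ∫ du/((u-1)(u-3)); decompose into partial fractions.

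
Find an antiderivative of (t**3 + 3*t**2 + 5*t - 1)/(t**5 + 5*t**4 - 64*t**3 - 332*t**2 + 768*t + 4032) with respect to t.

Factor the denominator: (t - 7)*(t - 4)*(t + 4)*(t + 6)**2.
Partial-fraction decomposition: 1111/(16900*(t + 6)) + 139/(260*(t + 6)**2) - 37/(352*(t + 4)) - 131/(2400*(t - 4)) + 524/(5577*(t - 7)).
Integrate each term; A/(t−a) gives A·log|t−a|; A/(t−a)² gives −A/(t−a).

524*log(t - 7)/5577 - 131*log(t - 4)/2400 - 37*log(t + 4)/352 + 1111*log(t + 6)/16900 - 139/(260*t + 1560) + C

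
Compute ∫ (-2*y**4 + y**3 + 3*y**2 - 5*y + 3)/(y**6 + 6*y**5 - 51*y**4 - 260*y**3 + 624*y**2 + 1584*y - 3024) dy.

Factor the denominator: (y - 6)*(y - 2)**2*(y + 3)*(y + 6)*(y + 7).
Partial-fraction decomposition: 1240/(1053*(y + 7)) - 889/(768*(y + 6)) + 4/(75*(y + 3)) + 14927/(518400*(y - 2)) + 19/(1440*(y - 2)**2) - 85/(832*(y - 6)).
Integrate each term; A/(y−a) gives A·log|y−a|; A/(y−a)² gives −A/(y−a).

-85*log(y - 6)/832 + 14927*log(y - 2)/518400 + 4*log(y + 3)/75 - 889*log(y + 6)/768 + 1240*log(y + 7)/1053 - 19/(1440*y - 2880) + C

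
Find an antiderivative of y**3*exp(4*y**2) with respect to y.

Let u = y², du = 2y dy; rewrite as (1/2)∫ u^1·exp(4u) du.
Now integrate by parts 1 time.

(4*y**2 - 1)*exp(4*y**2)/32 + C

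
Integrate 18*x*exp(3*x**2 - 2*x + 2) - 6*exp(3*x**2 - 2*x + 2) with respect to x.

3*exp(3*x**2 - 2*x + 2) + C

Let u = 3*x**2 - 2*x + 2, so du = (6*x - 2) dx.
Rewriting, the integral becomes 3·∫ e^u du = 3·e^u.
Substituting back, u = 3*x**2 - 2*x + 2.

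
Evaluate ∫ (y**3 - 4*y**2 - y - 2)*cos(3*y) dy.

y**3*sin(3*y)/3 - 4*y**2*sin(3*y)/3 + y**2*cos(3*y)/3 - 5*y*sin(3*y)/9 - 8*y*cos(3*y)/9 - 10*sin(3*y)/27 - 5*cos(3*y)/27 + C

Use integration by parts with u = y**3 - 4*y**2 - y - 2, dv = cos(3*y) dy, so v = sin(3*y)/3.
Apply parts 3 times (tabular method): alternate signs, differentiate u down to 0, integrate dv up.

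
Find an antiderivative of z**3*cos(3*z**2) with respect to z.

Let u = z², du = 2z dz; rewrite as (1/2)∫ u^1·cos(3u) du.
Now integrate by parts 1 time.

z**2*sin(3*z**2)/6 + cos(3*z**2)/18 + C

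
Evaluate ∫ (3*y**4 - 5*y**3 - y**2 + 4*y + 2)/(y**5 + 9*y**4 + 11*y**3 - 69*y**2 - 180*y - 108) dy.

113*log(y - 3)/1080 - log(y + 1)/8 + 39*log(y + 2)/10 - 359*log(y + 3)/36 + 491*log(y + 6)/54 + C

Factor the denominator: (y - 3)*(y + 1)*(y + 2)*(y + 3)*(y + 6).
Partial-fraction decomposition: 491/(54*(y + 6)) - 359/(36*(y + 3)) + 39/(10*(y + 2)) - 1/(8*(y + 1)) + 113/(1080*(y - 3)).
Integrate each term: A/(y−a) contributes A·log|y−a|.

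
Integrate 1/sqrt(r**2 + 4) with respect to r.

log(r + sqrt(r**2 + 4)) + C

Substitute r = 2·tan(θ), so dr = 2·sec(θ)^2 dθ and the radical becomes sqrt(r**2 + 4) = 2·sec(θ) by the Pythagorean identity.
Integrate the resulting trig expression in θ, then back-substitute tan(θ) = r/2, sec(θ) = sqrt(r**2 + 4)/2 (absorbing any constant into C).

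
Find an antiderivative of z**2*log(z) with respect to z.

Use integration by parts with u = log(z), dv = z**2 dz.
Then du = 1/z dz and v = z**3/3.

z**3*log(z)/3 - z**3/9 + C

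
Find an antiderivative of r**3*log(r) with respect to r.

r**4*log(r)/4 - r**4/16 + C

Use integration by parts with u = log(r), dv = r**3 dr.
Then du = 1/r dr and v = r**4/4.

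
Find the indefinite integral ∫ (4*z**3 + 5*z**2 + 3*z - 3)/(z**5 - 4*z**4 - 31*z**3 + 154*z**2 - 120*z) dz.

Factor the denominator: z*(z - 5)*(z - 4)*(z - 1)*(z + 6).
Partial-fraction decomposition: -47/(308*(z + 6)) + 3/(28*(z - 1)) - 23/(8*(z - 4)) + 637/(220*(z - 5)) + 1/(40*z).
Integrate each term: A/(z−a) contributes A·log|z−a|.

log(z)/40 + 637*log(z - 5)/220 - 23*log(z - 4)/8 + 3*log(z - 1)/28 - 47*log(z + 6)/308 + C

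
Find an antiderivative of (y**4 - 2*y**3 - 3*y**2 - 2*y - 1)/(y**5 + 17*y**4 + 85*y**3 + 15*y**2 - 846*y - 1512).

Factor the denominator: (y - 3)*(y + 3)*(y + 4)*(y + 6)*(y + 7).
Partial-fraction decomposition: 2953/(120*(y + 7)) - 1631/(54*(y + 6)) + 49/(6*(y + 4)) - 113/(72*(y + 3)) - 1/(540*(y - 3)).
Integrate each term: A/(y−a) contributes A·log|y−a|.

-log(y - 3)/540 - 113*log(y + 3)/72 + 49*log(y + 4)/6 - 1631*log(y + 6)/54 + 2953*log(y + 7)/120 + C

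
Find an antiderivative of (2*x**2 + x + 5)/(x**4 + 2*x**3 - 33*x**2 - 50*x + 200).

2*log(x - 5)/9 - 5*log(x - 2)/42 + 11*log(x + 4)/18 - 5*log(x + 5)/7 + C

Factor the denominator: (x - 5)*(x - 2)*(x + 4)*(x + 5).
Partial-fraction decomposition: -5/(7*(x + 5)) + 11/(18*(x + 4)) - 5/(42*(x - 2)) + 2/(9*(x - 5)).
Integrate each term: A/(x−a) contributes A·log|x−a|.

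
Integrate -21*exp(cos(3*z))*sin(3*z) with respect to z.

7*exp(cos(3*z)) + C

Let u = cos(3*z), so du = (-3*sin(3*z)) dz.
Rewriting, the integral becomes 7·∫ e^u du = 7·e^u.
Substituting back, u = cos(3*z).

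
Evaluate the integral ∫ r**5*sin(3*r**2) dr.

-r**4*cos(3*r**2)/6 + r**2*sin(3*r**2)/9 + cos(3*r**2)/27 + C

Let u = r², du = 2r dr; rewrite as (1/2)∫ u^2·sin(3u) du.
Now integrate by parts 2 times.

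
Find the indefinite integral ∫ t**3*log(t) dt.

t**4*log(t)/4 - t**4/16 + C

Use integration by parts with u = log(t), dv = t**3 dt.
Then du = 1/t dt and v = t**4/4.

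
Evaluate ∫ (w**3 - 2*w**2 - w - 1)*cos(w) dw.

Use integration by parts with u = w**3 - 2*w**2 - w - 1, dv = cos(w) dw, so v = sin(w).
Apply parts 3 times (tabular method): alternate signs, differentiate u down to 0, integrate dv up.

w**3*sin(w) - 2*w**2*sin(w) + 3*w**2*cos(w) - 7*w*sin(w) - 4*w*cos(w) + 3*sin(w) - 7*cos(w) + C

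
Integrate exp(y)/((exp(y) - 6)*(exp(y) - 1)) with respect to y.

Let u = e^y, du = e^y dy.
The integral becomes ∫ du/((u-6)(u-1)); decompose into partial fractions.

log(exp(y) - 6)/5 - log(exp(y) - 1)/5 + C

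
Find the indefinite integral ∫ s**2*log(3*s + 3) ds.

Use integration by parts with u = log(3*s + 3), dv = s**2 ds.
Then du = 3/(3*s + 3) ds and v = s**3/3.

s**3*log(3*s + 3)/3 - s**3/9 + s**2/6 - s/3 + log(s + 1)/3 + C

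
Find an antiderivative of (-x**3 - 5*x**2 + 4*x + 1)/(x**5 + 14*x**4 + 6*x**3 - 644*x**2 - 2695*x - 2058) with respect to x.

-43*log(x - 7)/1568 + 7*log(x + 1)/1440 + log(x + 6)/5 - 313*log(x + 7)/1764 + 71/(84*x + 588) + C

Factor the denominator: (x - 7)*(x + 1)*(x + 6)*(x + 7)**2.
Partial-fraction decomposition: -313/(1764*(x + 7)) - 71/(84*(x + 7)**2) + 1/(5*(x + 6)) + 7/(1440*(x + 1)) - 43/(1568*(x - 7)).
Integrate each term; A/(x−a) gives A·log|x−a|; A/(x−a)² gives −A/(x−a).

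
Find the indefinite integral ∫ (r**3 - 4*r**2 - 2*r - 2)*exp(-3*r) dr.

(-3*r**3 + 9*r**2 + 12*r + 10)*exp(-3*r)/9 + C

Use integration by parts with u = r**3 - 4*r**2 - 2*r - 2, dv = exp(-3*r) dr, so v = -exp(-3*r)/3.
Apply parts 3 times (tabular method): alternate signs, differentiate u down to 0, integrate dv up.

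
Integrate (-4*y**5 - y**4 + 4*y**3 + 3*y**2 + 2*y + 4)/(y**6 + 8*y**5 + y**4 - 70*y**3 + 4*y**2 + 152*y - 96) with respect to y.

Factor the denominator: (y - 2)*(y - 1)**2*(y + 2)*(y + 4)*(y + 6).
Partial-fraction decomposition: -7261/(784*(y + 6)) + 907/(150*(y + 4)) - 23/(72*(y + 2)) + 148/(11025*(y - 1)) - 8/(105*(y - 1)**2) - 23/(48*(y - 2)).
Integrate each term; A/(y−a) gives A·log|y−a|; A/(y−a)² gives −A/(y−a).

-23*log(y - 2)/48 + 148*log(y - 1)/11025 - 23*log(y + 2)/72 + 907*log(y + 4)/150 - 7261*log(y + 6)/784 + 8/(105*y - 105) + C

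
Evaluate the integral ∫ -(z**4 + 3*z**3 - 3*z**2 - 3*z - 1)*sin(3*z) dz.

z**4*cos(3*z)/3 - 4*z**3*sin(3*z)/9 + z**3*cos(3*z) - z**2*sin(3*z) - 13*z**2*cos(3*z)/9 + 26*z*sin(3*z)/27 - 5*z*cos(3*z)/3 + 5*sin(3*z)/9 - cos(3*z)/81 + C

Use integration by parts with u = z**4 + 3*z**3 - 3*z**2 - 3*z - 1, dv = -sin(3*z) dz, so v = cos(3*z)/3.
Apply parts 4 times (tabular method): alternate signs, differentiate u down to 0, integrate dv up.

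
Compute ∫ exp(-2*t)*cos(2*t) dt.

Let I denote the integral. Integrate by parts with u = cos(2*t), dv = exp(-2*t) dt, so v = -exp(-2*t)/2: I = -exp(-2*t)*cos(2*t)/2 − ∫ exp(-2*t)*sin(2*t) dt.
Apply parts again with u = sin(2*t), dv = exp(-2*t) dt: ∫ exp(-2*t)*sin(2*t) dt = -exp(-2*t)*sin(2*t)/2 + I. Substituting back brings back I: I = exp(-2*t)*sin(2*t)/2 - exp(-2*t)*cos(2*t)/2 − I.
Solving for I: (1 + 1)·I equals the remaining terms, so I = (1/2)·(exp(-2*t)*sin(2*t)/2 - exp(-2*t)*cos(2*t)/2).

exp(-2*t)*sin(2*t)/4 - exp(-2*t)*cos(2*t)/4 + C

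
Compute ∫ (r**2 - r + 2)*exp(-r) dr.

Use integration by parts with u = r**2 - r + 2, dv = exp(-r) dr, so v = -exp(-r).
Apply parts 2 times (tabular method): alternate signs, differentiate u down to 0, integrate dv up.

(-r**2 - r - 3)*exp(-r) + C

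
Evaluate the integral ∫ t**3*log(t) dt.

Use integration by parts with u = log(t), dv = t**3 dt.
Then du = 1/t dt and v = t**4/4.

t**4*log(t)/4 - t**4/16 + C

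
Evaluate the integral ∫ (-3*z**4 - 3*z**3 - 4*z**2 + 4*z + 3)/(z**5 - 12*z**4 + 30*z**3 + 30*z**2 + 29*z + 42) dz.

-8397*log(z - 7)/400 + 4653*log(z - 6)/259 - 5*log(z + 1)/112 + 133*log(z**2 + 1)/3700 + 103*atan(z)/925 + C

Factor the denominator: (z - 7)*(z - 6)*(z + 1)*(z**2 + 1).
Partial-fraction decomposition: (133*z + 206)/(1850*(z**2 + 1)) - 5/(112*(z + 1)) + 4653/(259*(z - 6)) - 8397/(400*(z - 7)).
Integrate each term; A/(z−a) gives A·log|z−a|; the (Bz+D)/(z²+p²) term gives a log and an atan.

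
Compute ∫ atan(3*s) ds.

s*atan(3*s) - log(9*s**2 + 1)/6 + C

Use integration by parts with u = arctan(3*s), dv = ds.
Then du = 3/(9*s**2 + 1) ds.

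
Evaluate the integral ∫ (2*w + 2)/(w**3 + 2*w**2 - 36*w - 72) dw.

Factor the denominator: (w - 6)*(w + 2)*(w + 6).
Partial-fraction decomposition: -5/(24*(w + 6)) + 1/(16*(w + 2)) + 7/(48*(w - 6)).
Integrate each term: A/(w−a) contributes A·log|w−a|.

7*log(w - 6)/48 + log(w + 2)/16 - 5*log(w + 6)/24 + C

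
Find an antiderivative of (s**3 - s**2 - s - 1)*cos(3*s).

s**3*sin(3*s)/3 - s**2*sin(3*s)/3 + s**2*cos(3*s)/3 - 5*s*sin(3*s)/9 - 2*s*cos(3*s)/9 - 7*sin(3*s)/27 - 5*cos(3*s)/27 + C

Use integration by parts with u = s**3 - s**2 - s - 1, dv = cos(3*s) ds, so v = sin(3*s)/3.
Apply parts 3 times (tabular method): alternate signs, differentiate u down to 0, integrate dv up.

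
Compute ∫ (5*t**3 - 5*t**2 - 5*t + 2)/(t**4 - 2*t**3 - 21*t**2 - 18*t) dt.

-log(t)/9 + 436*log(t - 6)/189 - 3*log(t + 1)/14 + 163*log(t + 3)/54 + C

Factor the denominator: t*(t - 6)*(t + 1)*(t + 3).
Partial-fraction decomposition: 163/(54*(t + 3)) - 3/(14*(t + 1)) + 436/(189*(t - 6)) - 1/(9*t).
Integrate each term: A/(t−a) contributes A·log|t−a|.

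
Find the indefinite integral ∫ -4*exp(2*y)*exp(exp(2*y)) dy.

-2*exp(exp(2*y)) + C

Let u = exp(2*y), so du = (2*exp(2*y)) dy.
Rewriting, the integral becomes -2·∫ e^u du = -2·e^u.
Substituting back, u = exp(2*y).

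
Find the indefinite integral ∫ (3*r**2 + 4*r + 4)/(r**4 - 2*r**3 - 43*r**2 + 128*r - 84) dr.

Factor the denominator: (r - 6)*(r - 2)*(r - 1)*(r + 7).
Partial-fraction decomposition: -41/(312*(r + 7)) + 11/(40*(r - 1)) - 2/(3*(r - 2)) + 34/(65*(r - 6)).
Integrate each term: A/(r−a) contributes A·log|r−a|.

34*log(r - 6)/65 - 2*log(r - 2)/3 + 11*log(r - 1)/40 - 41*log(r + 7)/312 + C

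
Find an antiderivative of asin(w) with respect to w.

Use integration by parts with u = arcsin(w), dv = dw.
Then du = 1/sqrt(-w**2 + 1) dw.

w*asin(w) + sqrt(-w**2 + 1) + C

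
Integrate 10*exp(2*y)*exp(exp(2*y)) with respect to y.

Let u = exp(2*y), so du = (2*exp(2*y)) dy.
Rewriting, the integral becomes 5·∫ e^u du = 5·e^u.
Substituting back, u = exp(2*y).

5*exp(exp(2*y)) + C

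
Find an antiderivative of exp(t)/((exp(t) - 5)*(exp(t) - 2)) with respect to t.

Let u = e^t, du = e^t dt.
The integral becomes ∫ du/((u-2)(u-5)); decompose into partial fractions.

log(exp(t) - 5)/3 - log(exp(t) - 2)/3 + C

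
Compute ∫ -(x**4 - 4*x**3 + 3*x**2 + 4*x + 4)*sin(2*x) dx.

Use integration by parts with u = x**4 - 4*x**3 + 3*x**2 + 4*x + 4, dv = -sin(2*x) dx, so v = cos(2*x)/2.
Apply parts 4 times (tabular method): alternate signs, differentiate u down to 0, integrate dv up.

x**4*cos(2*x)/2 - x**3*sin(2*x) - 2*x**3*cos(2*x) + 3*x**2*sin(2*x) + 5*x*cos(2*x) - 5*sin(2*x)/2 + 2*cos(2*x) + C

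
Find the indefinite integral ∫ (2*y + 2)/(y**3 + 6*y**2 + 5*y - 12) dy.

Factor the denominator: (y - 1)*(y + 3)*(y + 4).
Partial-fraction decomposition: -6/(5*(y + 4)) + 1/(y + 3) + 1/(5*(y - 1)).
Integrate each term: A/(y−a) contributes A·log|y−a|.

log(y - 1)/5 + log(y + 3) - 6*log(y + 4)/5 + C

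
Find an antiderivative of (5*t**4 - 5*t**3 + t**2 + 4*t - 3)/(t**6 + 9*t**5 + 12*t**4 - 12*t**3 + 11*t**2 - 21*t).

Factor the denominator: t*(t - 1)*(t + 3)*(t + 7)*(t**2 + 1).
Partial-fraction decomposition: -(3*t + 14)/(50*(t**2 + 1)) - 6869/(5600*(t + 7)) + 89/(80*(t + 3)) + 1/(32*(t - 1)) + 1/(7*t).
Integrate each term; A/(t−a) gives A·log|t−a|; the (Bt+D)/(t²+p²) term gives a log and an atan.

log(t)/7 + log(t - 1)/32 + 89*log(t + 3)/80 - 6869*log(t + 7)/5600 - 3*log(t**2 + 1)/100 - 7*atan(t)/25 + C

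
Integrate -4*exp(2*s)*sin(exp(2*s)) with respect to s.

2*cos(exp(2*s)) + C

Let u = exp(2*s), so du = (2*exp(2*s)) ds.
Rewriting, the integral becomes -2·∫ sin(u) du = -2·-cos(u).
Substituting back, u = exp(2*s).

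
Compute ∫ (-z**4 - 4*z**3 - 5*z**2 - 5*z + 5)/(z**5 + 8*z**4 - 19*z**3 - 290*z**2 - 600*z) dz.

Factor the denominator: z*(z - 6)*(z + 4)*(z + 5)**2.
Partial-fraction decomposition: 39/(55*(z + 5)) + 4/(z + 5)**2 - 11/(8*(z + 4)) - 43/(132*(z - 6)) - 1/(120*z).
Integrate each term; A/(z−a) gives A·log|z−a|; A/(z−a)² gives −A/(z−a).

-log(z)/120 - 43*log(z - 6)/132 - 11*log(z + 4)/8 + 39*log(z + 5)/55 - 4/(z + 5) + C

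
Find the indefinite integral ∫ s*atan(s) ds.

s**2*atan(s)/2 - s/2 + atan(s)/2 + C

Use integration by parts with u = arctan(s), dv = s ds.
Then du = 1/(s**2 + 1) ds.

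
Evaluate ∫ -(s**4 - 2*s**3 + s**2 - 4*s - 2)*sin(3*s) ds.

s**4*cos(3*s)/3 - 4*s**3*sin(3*s)/9 - 2*s**3*cos(3*s)/3 + 2*s**2*sin(3*s)/3 - s**2*cos(3*s)/9 + 2*s*sin(3*s)/27 - 8*s*cos(3*s)/9 + 8*sin(3*s)/27 - 52*cos(3*s)/81 + C

Use integration by parts with u = s**4 - 2*s**3 + s**2 - 4*s - 2, dv = -sin(3*s) ds, so v = cos(3*s)/3.
Apply parts 4 times (tabular method): alternate signs, differentiate u down to 0, integrate dv up.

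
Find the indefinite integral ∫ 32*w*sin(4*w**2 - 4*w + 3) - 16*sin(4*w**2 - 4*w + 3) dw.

-4*cos(4*w**2 - 4*w + 3) + C

Let u = 4*w**2 - 4*w + 3, so du = (8*w - 4) dw.
Rewriting, the integral becomes 4·∫ sin(u) du = 4·-cos(u).
Substituting back, u = 4*w**2 - 4*w + 3.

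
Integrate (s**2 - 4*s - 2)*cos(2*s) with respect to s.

s**2*sin(2*s)/2 - 2*s*sin(2*s) + s*cos(2*s)/2 - 5*sin(2*s)/4 - cos(2*s) + C

Use integration by parts with u = s**2 - 4*s - 2, dv = cos(2*s) ds, so v = sin(2*s)/2.
Apply parts 2 times (tabular method): alternate signs, differentiate u down to 0, integrate dv up.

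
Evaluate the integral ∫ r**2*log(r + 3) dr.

Use integration by parts with u = log(r + 3), dv = r**2 dr.
Then du = 1/(r + 3) dr and v = r**3/3.

r**3*log(r + 3)/3 - r**3/9 + r**2/2 - 3*r + 9*log(r + 3) + C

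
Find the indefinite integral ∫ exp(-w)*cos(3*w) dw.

3*exp(-w)*sin(3*w)/10 - exp(-w)*cos(3*w)/10 + C

Let I denote the integral. Integrate by parts with u = cos(3*w), dv = exp(-w) dw, so v = -exp(-w): I = -exp(-w)*cos(3*w) − 3·∫ exp(-w)*sin(3*w) dw.
Apply parts again with u = sin(3*w), dv = exp(-w) dw: ∫ exp(-w)*sin(3*w) dw = -exp(-w)*sin(3*w) + 3·I. Substituting back brings back I: I = 3*exp(-w)*sin(3*w) - exp(-w)*cos(3*w) − 9·I.
Solving for I: (1 + 9)·I equals the remaining terms, so I = (1/10)·(3*exp(-w)*sin(3*w) - exp(-w)*cos(3*w)).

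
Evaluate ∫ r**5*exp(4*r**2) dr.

(8*r**4 - 4*r**2 + 1)*exp(4*r**2)/64 + C

Let u = r², du = 2r dr; rewrite as (1/2)∫ u^2·exp(4u) du.
Now integrate by parts 2 times.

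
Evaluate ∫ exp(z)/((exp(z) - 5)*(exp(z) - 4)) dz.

log(exp(z) - 5) - log(exp(z) - 4) + C

Let u = e^z, du = e^z dz.
The integral becomes ∫ du/((u-4)(u-5)); decompose into partial fractions.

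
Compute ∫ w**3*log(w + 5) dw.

w**4*log(w + 5)/4 - w**4/16 + 5*w**3/12 - 25*w**2/8 + 125*w/4 - 625*log(w + 5)/4 + C

Use integration by parts with u = log(w + 5), dv = w**3 dw.
Then du = 1/(w + 5) dw and v = w**4/4.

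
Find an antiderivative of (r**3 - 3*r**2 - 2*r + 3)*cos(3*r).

Use integration by parts with u = r**3 - 3*r**2 - 2*r + 3, dv = cos(3*r) dr, so v = sin(3*r)/3.
Apply parts 3 times (tabular method): alternate signs, differentiate u down to 0, integrate dv up.

r**3*sin(3*r)/3 - r**2*sin(3*r) + r**2*cos(3*r)/3 - 8*r*sin(3*r)/9 - 2*r*cos(3*r)/3 + 11*sin(3*r)/9 - 8*cos(3*r)/27 + C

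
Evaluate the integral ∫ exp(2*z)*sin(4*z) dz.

Let I denote the integral. Integrate by parts with u = sin(4*z), dv = exp(2*z) dz, so v = exp(2*z)/2: I = exp(2*z)*sin(4*z)/2 − 2·∫ exp(2*z)*cos(4*z) dz.
Apply parts again with u = cos(4*z), dv = exp(2*z) dz: ∫ exp(2*z)*cos(4*z) dz = exp(2*z)*cos(4*z)/2 + 2·I. Substituting back brings back I: I = exp(2*z)*sin(4*z)/2 - exp(2*z)*cos(4*z) − 4·I.
Solving for I: (1 + 4)·I equals the remaining terms, so I = (1/5)·(exp(2*z)*sin(4*z)/2 - exp(2*z)*cos(4*z)).

exp(2*z)*sin(4*z)/10 - exp(2*z)*cos(4*z)/5 + C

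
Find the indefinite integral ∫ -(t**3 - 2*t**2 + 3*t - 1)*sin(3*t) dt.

Use integration by parts with u = t**3 - 2*t**2 + 3*t - 1, dv = -sin(3*t) dt, so v = cos(3*t)/3.
Apply parts 3 times (tabular method): alternate signs, differentiate u down to 0, integrate dv up.

t**3*cos(3*t)/3 - t**2*sin(3*t)/3 - 2*t**2*cos(3*t)/3 + 4*t*sin(3*t)/9 + 7*t*cos(3*t)/9 - 7*sin(3*t)/27 - 5*cos(3*t)/27 + C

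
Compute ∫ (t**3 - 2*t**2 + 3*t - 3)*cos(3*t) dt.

t**3*sin(3*t)/3 - 2*t**2*sin(3*t)/3 + t**2*cos(3*t)/3 + 7*t*sin(3*t)/9 - 4*t*cos(3*t)/9 - 23*sin(3*t)/27 + 7*cos(3*t)/27 + C

Use integration by parts with u = t**3 - 2*t**2 + 3*t - 3, dv = cos(3*t) dt, so v = sin(3*t)/3.
Apply parts 3 times (tabular method): alternate signs, differentiate u down to 0, integrate dv up.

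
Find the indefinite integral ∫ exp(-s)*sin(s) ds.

Let I denote the integral. Integrate by parts with u = sin(s), dv = exp(-s) ds, so v = -exp(-s): I = -exp(-s)*sin(s) + ∫ exp(-s)*cos(s) ds.
Apply parts again with u = cos(s), dv = exp(-s) ds: ∫ exp(-s)*cos(s) ds = -exp(-s)*cos(s) − I. Substituting back brings back I: I = -exp(-s)*sin(s) - exp(-s)*cos(s) − I.
Solving for I: (1 + 1)·I equals the remaining terms, so I = (1/2)·(-exp(-s)*sin(s) - exp(-s)*cos(s)).

-exp(-s)*sin(s)/2 - exp(-s)*cos(s)/2 + C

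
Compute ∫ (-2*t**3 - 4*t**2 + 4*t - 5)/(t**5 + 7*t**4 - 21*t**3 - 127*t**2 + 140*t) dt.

-log(t)/28 - 181*log(t - 4)/1188 + 7*log(t - 1)/144 - 25*log(t + 5)/108 + 457*log(t + 7)/1232 + C

Factor the denominator: t*(t - 4)*(t - 1)*(t + 5)*(t + 7).
Partial-fraction decomposition: 457/(1232*(t + 7)) - 25/(108*(t + 5)) + 7/(144*(t - 1)) - 181/(1188*(t - 4)) - 1/(28*t).
Integrate each term: A/(t−a) contributes A·log|t−a|.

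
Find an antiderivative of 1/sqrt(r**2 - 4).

Substitute r = 2·sec(θ), so dr = 2·sec(θ)*tan(θ) dθ and the radical becomes sqrt(r**2 - 4) = 2·tan(θ) by the Pythagorean identity.
Integrate the resulting trig expression in θ, then back-substitute sec(θ) = r/2, tan(θ) = sqrt(r**2 - 4)/2 (absorbing any constant into C).

log(r + sqrt(r**2 - 4)) + C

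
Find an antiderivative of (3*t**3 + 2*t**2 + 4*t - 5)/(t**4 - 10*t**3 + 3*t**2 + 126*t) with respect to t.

Factor the denominator: t*(t - 7)*(t - 6)*(t + 3).
Partial-fraction decomposition: 8/(27*(t + 3)) - 739/(54*(t - 6)) + 115/(7*(t - 7)) - 5/(126*t).
Integrate each term: A/(t−a) contributes A·log|t−a|.

-5*log(t)/126 + 115*log(t - 7)/7 - 739*log(t - 6)/54 + 8*log(t + 3)/27 + C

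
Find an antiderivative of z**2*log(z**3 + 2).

Let u = z**3 + 2, so du = (3*z**2) dz.
The integral becomes (1/3)·∫ log(u) du; integrate by parts with u′=log(u), dv′=du.

z**3*log(z**3 + 2)/3 - z**3/3 + 2*log(z**3 + 2)/3 + C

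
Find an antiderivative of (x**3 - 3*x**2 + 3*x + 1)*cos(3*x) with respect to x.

Use integration by parts with u = x**3 - 3*x**2 + 3*x + 1, dv = cos(3*x) dx, so v = sin(3*x)/3.
Apply parts 3 times (tabular method): alternate signs, differentiate u down to 0, integrate dv up.

x**3*sin(3*x)/3 - x**2*sin(3*x) + x**2*cos(3*x)/3 + 7*x*sin(3*x)/9 - 2*x*cos(3*x)/3 + 5*sin(3*x)/9 + 7*cos(3*x)/27 + C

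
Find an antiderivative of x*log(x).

x**2*log(x)/2 - x**2/4 + C

Use integration by parts with u = log(x), dv = x dx.
Then du = 1/x dx and v = x**2/2.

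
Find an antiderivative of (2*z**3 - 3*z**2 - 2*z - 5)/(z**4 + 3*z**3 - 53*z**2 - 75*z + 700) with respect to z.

Factor the denominator: (z - 5)*(z - 4)*(z + 5)*(z + 7).
Partial-fraction decomposition: 103/(33*(z + 7)) - 16/(9*(z + 5)) - 67/(99*(z - 4)) + 4/(3*(z - 5)).
Integrate each term: A/(z−a) contributes A·log|z−a|.

4*log(z - 5)/3 - 67*log(z - 4)/99 - 16*log(z + 5)/9 + 103*log(z + 7)/33 + C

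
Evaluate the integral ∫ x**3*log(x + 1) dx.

x**4*log(x + 1)/4 - x**4/16 + x**3/12 - x**2/8 + x/4 - log(x + 1)/4 + C

Use integration by parts with u = log(x + 1), dv = x**3 dx.
Then du = 1/(x + 1) dx and v = x**4/4.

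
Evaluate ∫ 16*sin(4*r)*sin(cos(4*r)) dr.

Let u = cos(4*r), so du = (-4*sin(4*r)) dr.
Rewriting, the integral becomes -4·∫ sin(u) du = -4·-cos(u).
Substituting back, u = cos(4*r).

4*cos(cos(4*r)) + C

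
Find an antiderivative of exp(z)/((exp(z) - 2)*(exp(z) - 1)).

log(exp(z) - 2) - log(exp(z) - 1) + C

Let u = e^z, du = e^z dz.
The integral becomes ∫ du/((u-2)(u-1)); decompose into partial fractions.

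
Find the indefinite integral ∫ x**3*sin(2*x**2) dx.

Let u = x², du = 2x dx; rewrite as (1/2)∫ u^1·sin(2u) du.
Now integrate by parts 1 time.

-x**2*cos(2*x**2)/4 + sin(2*x**2)/8 + C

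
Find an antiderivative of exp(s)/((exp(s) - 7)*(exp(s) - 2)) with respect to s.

Let u = e^s, du = e^s ds.
The integral becomes ∫ du/((u-2)(u-7)); decompose into partial fractions.

log(exp(s) - 7)/5 - log(exp(s) - 2)/5 + C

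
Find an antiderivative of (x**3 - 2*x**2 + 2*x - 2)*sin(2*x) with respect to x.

Use integration by parts with u = x**3 - 2*x**2 + 2*x - 2, dv = sin(2*x) dx, so v = -cos(2*x)/2.
Apply parts 3 times (tabular method): alternate signs, differentiate u down to 0, integrate dv up.

-x**3*cos(2*x)/2 + 3*x**2*sin(2*x)/4 + x**2*cos(2*x) - x*sin(2*x) - x*cos(2*x)/4 + sin(2*x)/8 + cos(2*x)/2 + C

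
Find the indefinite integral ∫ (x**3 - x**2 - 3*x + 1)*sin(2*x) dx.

-x**3*cos(2*x)/2 + 3*x**2*sin(2*x)/4 + x**2*cos(2*x)/2 - x*sin(2*x)/2 + 9*x*cos(2*x)/4 - 9*sin(2*x)/8 - 3*cos(2*x)/4 + C

Use integration by parts with u = x**3 - x**2 - 3*x + 1, dv = sin(2*x) dx, so v = -cos(2*x)/2.
Apply parts 3 times (tabular method): alternate signs, differentiate u down to 0, integrate dv up.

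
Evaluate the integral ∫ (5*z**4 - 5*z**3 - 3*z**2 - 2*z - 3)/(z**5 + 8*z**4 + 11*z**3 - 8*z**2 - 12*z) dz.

log(z)/4 - 4*log(z - 1)/21 + 3*log(z + 1)/5 - 109*log(z + 2)/24 + 2487*log(z + 6)/280 + C

Factor the denominator: z*(z - 1)*(z + 1)*(z + 2)*(z + 6).
Partial-fraction decomposition: 2487/(280*(z + 6)) - 109/(24*(z + 2)) + 3/(5*(z + 1)) - 4/(21*(z - 1)) + 1/(4*z).
Integrate each term: A/(z−a) contributes A·log|z−a|.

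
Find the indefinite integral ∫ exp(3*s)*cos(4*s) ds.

4*exp(3*s)*sin(4*s)/25 + 3*exp(3*s)*cos(4*s)/25 + C

Let I denote the integral. Integrate by parts with u = cos(4*s), dv = exp(3*s) ds, so v = exp(3*s)/3: I = exp(3*s)*cos(4*s)/3 + (4/3)·∫ exp(3*s)*sin(4*s) ds.
Apply parts again with u = sin(4*s), dv = exp(3*s) ds: ∫ exp(3*s)*sin(4*s) ds = exp(3*s)*sin(4*s)/3 − (4/3)·I. Substituting back brings back I: I = 4*exp(3*s)*sin(4*s)/9 + exp(3*s)*cos(4*s)/3 − (16/9)·I.
Solving for I: (1 + 16/9)·I equals the remaining terms, so I = (9/25)·(4*exp(3*s)*sin(4*s)/9 + exp(3*s)*cos(4*s)/3).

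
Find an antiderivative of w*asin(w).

Use integration by parts with u = arcsin(w), dv = w dw.
Then du = 1/sqrt(-w**2 + 1) dw.

w**2*asin(w)/2 + w*sqrt(-w**2 + 1)/4 - asin(w)/4 + C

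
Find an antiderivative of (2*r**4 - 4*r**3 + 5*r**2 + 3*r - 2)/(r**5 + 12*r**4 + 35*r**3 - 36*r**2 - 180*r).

Factor the denominator: r*(r - 2)*(r + 3)*(r + 5)*(r + 6).
Partial-fraction decomposition: 226/(9*(r + 6)) - 929/(35*(r + 5)) + 152/(45*(r + 3)) + 3/(70*(r - 2)) + 1/(90*r).
Integrate each term: A/(r−a) contributes A·log|r−a|.

log(r)/90 + 3*log(r - 2)/70 + 152*log(r + 3)/45 - 929*log(r + 5)/35 + 226*log(r + 6)/9 + C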